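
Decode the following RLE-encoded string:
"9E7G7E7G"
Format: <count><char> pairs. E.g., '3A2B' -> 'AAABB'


Expanding each <count><char> pair:
  9E -> 'EEEEEEEEE'
  7G -> 'GGGGGGG'
  7E -> 'EEEEEEE'
  7G -> 'GGGGGGG'

Decoded = EEEEEEEEEGGGGGGGEEEEEEEGGGGGGG


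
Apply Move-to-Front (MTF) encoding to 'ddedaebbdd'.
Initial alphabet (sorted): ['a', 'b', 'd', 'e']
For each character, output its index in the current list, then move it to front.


MTF encoding:
'd': index 2 in ['a', 'b', 'd', 'e'] -> ['d', 'a', 'b', 'e']
'd': index 0 in ['d', 'a', 'b', 'e'] -> ['d', 'a', 'b', 'e']
'e': index 3 in ['d', 'a', 'b', 'e'] -> ['e', 'd', 'a', 'b']
'd': index 1 in ['e', 'd', 'a', 'b'] -> ['d', 'e', 'a', 'b']
'a': index 2 in ['d', 'e', 'a', 'b'] -> ['a', 'd', 'e', 'b']
'e': index 2 in ['a', 'd', 'e', 'b'] -> ['e', 'a', 'd', 'b']
'b': index 3 in ['e', 'a', 'd', 'b'] -> ['b', 'e', 'a', 'd']
'b': index 0 in ['b', 'e', 'a', 'd'] -> ['b', 'e', 'a', 'd']
'd': index 3 in ['b', 'e', 'a', 'd'] -> ['d', 'b', 'e', 'a']
'd': index 0 in ['d', 'b', 'e', 'a'] -> ['d', 'b', 'e', 'a']


Output: [2, 0, 3, 1, 2, 2, 3, 0, 3, 0]


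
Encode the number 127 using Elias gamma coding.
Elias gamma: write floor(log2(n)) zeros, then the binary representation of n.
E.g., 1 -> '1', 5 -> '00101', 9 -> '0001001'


num_bits = floor(log2(127)) + 1 = 7
leading_zeros = num_bits - 1 = 6
binary(127) = 1111111

Elias gamma(127) = '000000' + '1111111' = 0000001111111 (13 bits)


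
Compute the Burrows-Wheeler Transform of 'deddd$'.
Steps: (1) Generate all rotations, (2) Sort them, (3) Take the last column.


Rotations (sorted):
  0: $deddd -> last char: d
  1: d$dedd -> last char: d
  2: dd$ded -> last char: d
  3: ddd$de -> last char: e
  4: deddd$ -> last char: $
  5: eddd$d -> last char: d


BWT = ddde$d


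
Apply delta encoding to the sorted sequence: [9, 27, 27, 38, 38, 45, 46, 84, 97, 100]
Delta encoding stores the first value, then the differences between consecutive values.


First value: 9
Deltas:
  27 - 9 = 18
  27 - 27 = 0
  38 - 27 = 11
  38 - 38 = 0
  45 - 38 = 7
  46 - 45 = 1
  84 - 46 = 38
  97 - 84 = 13
  100 - 97 = 3


Delta encoded: [9, 18, 0, 11, 0, 7, 1, 38, 13, 3]


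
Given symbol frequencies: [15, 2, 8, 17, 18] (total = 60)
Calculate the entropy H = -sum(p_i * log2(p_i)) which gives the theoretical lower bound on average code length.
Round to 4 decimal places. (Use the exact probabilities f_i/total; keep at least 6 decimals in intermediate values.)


Per-symbol terms -p_i * log2(p_i) with p_i = f_i/60:
  p = 15/60 = 0.250000: log2(p) = -2.000000, -p*log2(p) = 0.500000
  p = 2/60 = 0.033333: log2(p) = -4.906891, -p*log2(p) = 0.163563
  p = 8/60 = 0.133333: log2(p) = -2.906891, -p*log2(p) = 0.387585
  p = 17/60 = 0.283333: log2(p) = -1.819428, -p*log2(p) = 0.515505
  p = 18/60 = 0.300000: log2(p) = -1.736966, -p*log2(p) = 0.521090
H = 0.500000 + 0.163563 + 0.387585 + 0.515505 + 0.521090 = 2.087743

H = 2.0877 bits/symbol


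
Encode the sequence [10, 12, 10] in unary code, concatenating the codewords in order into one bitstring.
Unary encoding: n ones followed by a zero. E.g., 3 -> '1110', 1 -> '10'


Encode each number as n ones followed by a terminating 0:
  10 -> 11111111110 (11 bits)
  12 -> 1111111111110 (13 bits)
  10 -> 11111111110 (11 bits)
Total length = 11 + 13 + 11 = 35 bits.

Unary([10, 12, 10]) = 11111111110111111111111011111111110 (35 bits)


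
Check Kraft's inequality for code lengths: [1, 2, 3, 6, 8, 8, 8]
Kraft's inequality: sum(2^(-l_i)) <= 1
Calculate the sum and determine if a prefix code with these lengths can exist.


Sum = 2^(-1) + 2^(-2) + 2^(-3) + 2^(-6) + 2^(-8) + 2^(-8) + 2^(-8)
    = 0.5 + 0.25 + 0.125 + 0.015625 + 0.00390625 + 0.00390625 + 0.00390625
    = 231/256 = 0.90234375
Since 0.90234375 <= 1, Kraft's inequality IS satisfied.
A prefix code with these lengths CAN exist.

Kraft sum = 0.90234375. Satisfied.


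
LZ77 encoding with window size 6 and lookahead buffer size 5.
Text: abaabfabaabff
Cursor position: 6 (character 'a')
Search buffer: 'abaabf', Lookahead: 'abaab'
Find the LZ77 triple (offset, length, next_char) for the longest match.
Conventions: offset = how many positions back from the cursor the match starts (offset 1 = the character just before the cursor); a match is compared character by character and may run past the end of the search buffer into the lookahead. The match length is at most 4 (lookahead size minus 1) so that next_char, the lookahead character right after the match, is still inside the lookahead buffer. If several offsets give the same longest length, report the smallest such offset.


Try each offset into the search buffer:
  offset=1 (pos 5, char 'f'): match length 0
  offset=2 (pos 4, char 'b'): match length 0
  offset=3 (pos 3, char 'a'): match length 2
  offset=4 (pos 2, char 'a'): match length 1
  offset=5 (pos 1, char 'b'): match length 0
  offset=6 (pos 0, char 'a'): match length 4
Longest match has length 4 at offset 6.
next_char = character at position 6 + 4 = 10 -> 'b'

Best match: offset=6, length=4 (matching 'abaa' starting at position 0)
LZ77 triple: (6, 4, 'b')


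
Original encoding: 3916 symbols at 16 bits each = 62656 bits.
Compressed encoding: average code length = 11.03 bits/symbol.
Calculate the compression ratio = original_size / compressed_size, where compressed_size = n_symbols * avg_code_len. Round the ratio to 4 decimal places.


original_size = n_symbols * orig_bits = 3916 * 16 = 62656 bits
compressed_size = n_symbols * avg_code_len = 3916 * 11.03 = 43193.48 bits
ratio = original_size / compressed_size = 62656 / 43193.48 = 1.4506

Compression ratio = 1.4506


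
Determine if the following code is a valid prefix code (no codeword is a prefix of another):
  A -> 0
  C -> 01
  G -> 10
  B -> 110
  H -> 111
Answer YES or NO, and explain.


Checking each pair (does one codeword prefix another?):
  A='0' vs C='01': prefix -- VIOLATION

NO -- this is NOT a valid prefix code. A (0) is a prefix of C (01).


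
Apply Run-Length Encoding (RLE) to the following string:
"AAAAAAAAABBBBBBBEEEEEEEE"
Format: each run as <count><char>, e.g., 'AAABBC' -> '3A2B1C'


Scanning runs left to right:
  i=0: run of 'A' x 9 -> '9A'
  i=9: run of 'B' x 7 -> '7B'
  i=16: run of 'E' x 8 -> '8E'

RLE = 9A7B8E


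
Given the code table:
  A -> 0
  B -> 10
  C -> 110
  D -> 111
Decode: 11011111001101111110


Decoding:
110 -> C
111 -> D
110 -> C
0 -> A
110 -> C
111 -> D
111 -> D
0 -> A


Result: CDCACDDA


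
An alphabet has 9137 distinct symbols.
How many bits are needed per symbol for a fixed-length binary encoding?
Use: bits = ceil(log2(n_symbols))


log2(9137) = 13.1575
Bracket: 2^13 = 8192 < 9137 <= 2^14 = 16384
So ceil(log2(9137)) = 14

bits = ceil(log2(9137)) = ceil(13.1575) = 14 bits


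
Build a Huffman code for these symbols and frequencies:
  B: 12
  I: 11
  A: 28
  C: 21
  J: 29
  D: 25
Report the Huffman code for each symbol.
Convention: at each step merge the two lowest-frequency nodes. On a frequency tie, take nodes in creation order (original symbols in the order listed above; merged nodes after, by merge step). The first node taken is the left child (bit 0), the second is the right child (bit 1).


Huffman tree construction:
Step 1: Merge I(11) + B(12) = 23
Step 2: Merge C(21) + (I+B)(23) = 44
Step 3: Merge D(25) + A(28) = 53
Step 4: Merge J(29) + (C+(I+B))(44) = 73
Step 5: Merge (D+A)(53) + (J+(C+(I+B)))(73) = 126
Read each symbol's code off the tree from the root (left child = 0, right child = 1).

Codes:
  B: 1111 (length 4)
  I: 1110 (length 4)
  A: 01 (length 2)
  C: 110 (length 3)
  J: 10 (length 2)
  D: 00 (length 2)
Average code length: 319/126 = 2.5317 bits/symbol


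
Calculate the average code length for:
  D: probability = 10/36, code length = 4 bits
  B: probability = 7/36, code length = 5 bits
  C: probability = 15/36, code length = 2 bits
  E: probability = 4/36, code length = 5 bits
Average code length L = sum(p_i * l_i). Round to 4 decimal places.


Weighted contributions p_i * l_i:
  D: (10/36) * 4 = 40/36
  B: (7/36) * 5 = 35/36
  C: (15/36) * 2 = 30/36
  E: (4/36) * 5 = 20/36
Sum = (40 + 35 + 30 + 20)/36 = 125/36

L = 125/36 = 3.4722 bits/symbol


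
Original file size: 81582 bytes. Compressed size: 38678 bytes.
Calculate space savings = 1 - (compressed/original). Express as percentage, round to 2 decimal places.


ratio = compressed/original = 38678/81582 = 0.4741
savings = 1 - ratio = 1 - 0.4741 = 0.5259
as a percentage: 0.5259 * 100 = 52.59%

Space savings = 1 - 38678/81582 = 52.59%


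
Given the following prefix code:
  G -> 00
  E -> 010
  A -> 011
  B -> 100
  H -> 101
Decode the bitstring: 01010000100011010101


Decoding step by step:
Bits 010 -> E
Bits 100 -> B
Bits 00 -> G
Bits 100 -> B
Bits 011 -> A
Bits 010 -> E
Bits 101 -> H


Decoded message: EBGBAEH


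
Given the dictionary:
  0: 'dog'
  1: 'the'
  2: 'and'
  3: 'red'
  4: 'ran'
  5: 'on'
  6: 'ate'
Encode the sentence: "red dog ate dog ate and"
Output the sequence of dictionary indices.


Look up each word in the dictionary:
  'red' -> 3
  'dog' -> 0
  'ate' -> 6
  'dog' -> 0
  'ate' -> 6
  'and' -> 2

Encoded: [3, 0, 6, 0, 6, 2]


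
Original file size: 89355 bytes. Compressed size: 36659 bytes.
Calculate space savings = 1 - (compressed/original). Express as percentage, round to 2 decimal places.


ratio = compressed/original = 36659/89355 = 0.410262
savings = 1 - ratio = 1 - 0.410262 = 0.589738
as a percentage: 0.589738 * 100 = 58.97%

Space savings = 1 - 36659/89355 = 58.97%


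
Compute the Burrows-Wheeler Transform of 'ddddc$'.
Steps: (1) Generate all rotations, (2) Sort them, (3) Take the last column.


Rotations (sorted):
  0: $ddddc -> last char: c
  1: c$dddd -> last char: d
  2: dc$ddd -> last char: d
  3: ddc$dd -> last char: d
  4: dddc$d -> last char: d
  5: ddddc$ -> last char: $


BWT = cdddd$


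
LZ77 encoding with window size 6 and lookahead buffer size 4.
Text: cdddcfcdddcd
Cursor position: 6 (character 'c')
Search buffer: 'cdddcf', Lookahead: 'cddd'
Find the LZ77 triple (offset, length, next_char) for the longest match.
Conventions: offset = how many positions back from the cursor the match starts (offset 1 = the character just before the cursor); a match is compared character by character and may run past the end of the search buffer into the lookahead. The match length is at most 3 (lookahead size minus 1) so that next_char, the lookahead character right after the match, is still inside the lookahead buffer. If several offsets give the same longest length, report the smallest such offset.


Try each offset into the search buffer:
  offset=1 (pos 5, char 'f'): match length 0
  offset=2 (pos 4, char 'c'): match length 1
  offset=3 (pos 3, char 'd'): match length 0
  offset=4 (pos 2, char 'd'): match length 0
  offset=5 (pos 1, char 'd'): match length 0
  offset=6 (pos 0, char 'c'): match length 3
Longest match has length 3 at offset 6.
next_char = character at position 6 + 3 = 9 -> 'd'

Best match: offset=6, length=3 (matching 'cdd' starting at position 0)
LZ77 triple: (6, 3, 'd')


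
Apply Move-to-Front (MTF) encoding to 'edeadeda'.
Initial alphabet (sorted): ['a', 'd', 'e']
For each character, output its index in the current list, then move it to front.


MTF encoding:
'e': index 2 in ['a', 'd', 'e'] -> ['e', 'a', 'd']
'd': index 2 in ['e', 'a', 'd'] -> ['d', 'e', 'a']
'e': index 1 in ['d', 'e', 'a'] -> ['e', 'd', 'a']
'a': index 2 in ['e', 'd', 'a'] -> ['a', 'e', 'd']
'd': index 2 in ['a', 'e', 'd'] -> ['d', 'a', 'e']
'e': index 2 in ['d', 'a', 'e'] -> ['e', 'd', 'a']
'd': index 1 in ['e', 'd', 'a'] -> ['d', 'e', 'a']
'a': index 2 in ['d', 'e', 'a'] -> ['a', 'd', 'e']


Output: [2, 2, 1, 2, 2, 2, 1, 2]


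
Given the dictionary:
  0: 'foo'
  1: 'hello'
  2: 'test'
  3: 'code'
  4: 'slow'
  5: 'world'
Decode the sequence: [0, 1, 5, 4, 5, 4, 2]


Look up each index in the dictionary:
  0 -> 'foo'
  1 -> 'hello'
  5 -> 'world'
  4 -> 'slow'
  5 -> 'world'
  4 -> 'slow'
  2 -> 'test'

Decoded: "foo hello world slow world slow test"


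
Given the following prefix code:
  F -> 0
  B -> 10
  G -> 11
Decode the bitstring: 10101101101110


Decoding step by step:
Bits 10 -> B
Bits 10 -> B
Bits 11 -> G
Bits 0 -> F
Bits 11 -> G
Bits 0 -> F
Bits 11 -> G
Bits 10 -> B


Decoded message: BBGFGFGB


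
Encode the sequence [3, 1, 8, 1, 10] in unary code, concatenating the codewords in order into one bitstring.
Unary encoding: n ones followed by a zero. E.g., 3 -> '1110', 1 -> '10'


Encode each number as n ones followed by a terminating 0:
  3 -> 1110 (4 bits)
  1 -> 10 (2 bits)
  8 -> 111111110 (9 bits)
  1 -> 10 (2 bits)
  10 -> 11111111110 (11 bits)
Total length = 4 + 2 + 9 + 2 + 11 = 28 bits.

Unary([3, 1, 8, 1, 10]) = 1110101111111101011111111110 (28 bits)


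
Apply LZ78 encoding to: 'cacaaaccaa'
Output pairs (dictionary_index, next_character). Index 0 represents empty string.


LZ78 encoding steps:
Dictionary: {0: ''}
Step 1: w='' (idx 0), next='c' -> output (0, 'c'), add 'c' as idx 1
Step 2: w='' (idx 0), next='a' -> output (0, 'a'), add 'a' as idx 2
Step 3: w='c' (idx 1), next='a' -> output (1, 'a'), add 'ca' as idx 3
Step 4: w='a' (idx 2), next='a' -> output (2, 'a'), add 'aa' as idx 4
Step 5: w='c' (idx 1), next='c' -> output (1, 'c'), add 'cc' as idx 5
Step 6: w='aa' (idx 4), end of input -> output (4, '')


Encoded: [(0, 'c'), (0, 'a'), (1, 'a'), (2, 'a'), (1, 'c'), (4, '')]


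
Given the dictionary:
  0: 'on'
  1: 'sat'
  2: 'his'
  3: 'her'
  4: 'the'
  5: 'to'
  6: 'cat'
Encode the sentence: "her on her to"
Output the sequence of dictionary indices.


Look up each word in the dictionary:
  'her' -> 3
  'on' -> 0
  'her' -> 3
  'to' -> 5

Encoded: [3, 0, 3, 5]


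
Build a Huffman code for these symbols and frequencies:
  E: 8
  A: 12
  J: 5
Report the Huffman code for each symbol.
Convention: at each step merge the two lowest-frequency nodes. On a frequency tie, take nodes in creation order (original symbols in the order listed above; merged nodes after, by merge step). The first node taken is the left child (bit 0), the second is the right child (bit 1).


Huffman tree construction:
Step 1: Merge J(5) + E(8) = 13
Step 2: Merge A(12) + (J+E)(13) = 25
Read each symbol's code off the tree from the root (left child = 0, right child = 1).

Codes:
  E: 11 (length 2)
  A: 0 (length 1)
  J: 10 (length 2)
Average code length: 38/25 = 1.5200 bits/symbol


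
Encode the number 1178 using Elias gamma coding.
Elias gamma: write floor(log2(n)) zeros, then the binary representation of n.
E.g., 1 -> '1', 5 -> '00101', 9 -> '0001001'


num_bits = floor(log2(1178)) + 1 = 11
leading_zeros = num_bits - 1 = 10
binary(1178) = 10010011010

Elias gamma(1178) = '0000000000' + '10010011010' = 000000000010010011010 (21 bits)


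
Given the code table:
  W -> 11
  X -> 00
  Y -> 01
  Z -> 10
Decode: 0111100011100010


Decoding:
01 -> Y
11 -> W
10 -> Z
00 -> X
11 -> W
10 -> Z
00 -> X
10 -> Z


Result: YWZXWZXZ


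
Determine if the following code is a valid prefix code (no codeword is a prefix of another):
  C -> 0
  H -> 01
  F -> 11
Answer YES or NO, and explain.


Checking each pair (does one codeword prefix another?):
  C='0' vs H='01': prefix -- VIOLATION

NO -- this is NOT a valid prefix code. C (0) is a prefix of H (01).


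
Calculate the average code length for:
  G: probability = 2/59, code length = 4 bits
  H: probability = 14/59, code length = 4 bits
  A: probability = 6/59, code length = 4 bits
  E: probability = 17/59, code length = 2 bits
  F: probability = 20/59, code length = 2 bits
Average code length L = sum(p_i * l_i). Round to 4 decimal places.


Weighted contributions p_i * l_i:
  G: (2/59) * 4 = 8/59
  H: (14/59) * 4 = 56/59
  A: (6/59) * 4 = 24/59
  E: (17/59) * 2 = 34/59
  F: (20/59) * 2 = 40/59
Sum = (8 + 56 + 24 + 34 + 40)/59 = 162/59

L = 162/59 = 2.7458 bits/symbol


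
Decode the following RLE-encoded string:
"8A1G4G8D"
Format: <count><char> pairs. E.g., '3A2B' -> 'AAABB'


Expanding each <count><char> pair:
  8A -> 'AAAAAAAA'
  1G -> 'G'
  4G -> 'GGGG'
  8D -> 'DDDDDDDD'

Decoded = AAAAAAAAGGGGGDDDDDDDD


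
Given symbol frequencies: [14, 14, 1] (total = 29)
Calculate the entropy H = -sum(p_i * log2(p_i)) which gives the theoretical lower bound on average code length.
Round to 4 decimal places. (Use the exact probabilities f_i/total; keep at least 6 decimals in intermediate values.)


Per-symbol terms -p_i * log2(p_i) with p_i = f_i/29:
  p = 14/29 = 0.482759: log2(p) = -1.050626, -p*log2(p) = 0.507199
  p = 14/29 = 0.482759: log2(p) = -1.050626, -p*log2(p) = 0.507199
  p = 1/29 = 0.034483: log2(p) = -4.857981, -p*log2(p) = 0.167517
H = 0.507199 + 0.507199 + 0.167517 = 1.181915

H = 1.1819 bits/symbol


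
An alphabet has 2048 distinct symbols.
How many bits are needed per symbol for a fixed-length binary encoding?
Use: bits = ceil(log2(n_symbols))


log2(2048) = 11.0
Bracket: 2^10 = 1024 < 2048 <= 2^11 = 2048
So ceil(log2(2048)) = 11

bits = ceil(log2(2048)) = ceil(11.0) = 11 bits


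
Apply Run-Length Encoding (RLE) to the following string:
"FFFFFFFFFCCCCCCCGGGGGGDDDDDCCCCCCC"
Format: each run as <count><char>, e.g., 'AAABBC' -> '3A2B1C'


Scanning runs left to right:
  i=0: run of 'F' x 9 -> '9F'
  i=9: run of 'C' x 7 -> '7C'
  i=16: run of 'G' x 6 -> '6G'
  i=22: run of 'D' x 5 -> '5D'
  i=27: run of 'C' x 7 -> '7C'

RLE = 9F7C6G5D7C


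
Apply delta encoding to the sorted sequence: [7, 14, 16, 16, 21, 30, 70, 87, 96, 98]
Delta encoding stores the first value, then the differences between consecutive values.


First value: 7
Deltas:
  14 - 7 = 7
  16 - 14 = 2
  16 - 16 = 0
  21 - 16 = 5
  30 - 21 = 9
  70 - 30 = 40
  87 - 70 = 17
  96 - 87 = 9
  98 - 96 = 2


Delta encoded: [7, 7, 2, 0, 5, 9, 40, 17, 9, 2]


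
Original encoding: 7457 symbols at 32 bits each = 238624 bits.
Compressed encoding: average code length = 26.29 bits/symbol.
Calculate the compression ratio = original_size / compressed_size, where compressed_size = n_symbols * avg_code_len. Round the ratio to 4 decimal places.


original_size = n_symbols * orig_bits = 7457 * 32 = 238624 bits
compressed_size = n_symbols * avg_code_len = 7457 * 26.29 = 196044.53 bits
ratio = original_size / compressed_size = 238624 / 196044.53 = 1.2172

Compression ratio = 1.2172


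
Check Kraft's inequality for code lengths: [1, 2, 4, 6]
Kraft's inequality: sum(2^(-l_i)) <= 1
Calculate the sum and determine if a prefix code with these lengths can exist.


Sum = 2^(-1) + 2^(-2) + 2^(-4) + 2^(-6)
    = 0.5 + 0.25 + 0.0625 + 0.015625
    = 53/64 = 0.828125
Since 0.828125 <= 1, Kraft's inequality IS satisfied.
A prefix code with these lengths CAN exist.

Kraft sum = 0.828125. Satisfied.


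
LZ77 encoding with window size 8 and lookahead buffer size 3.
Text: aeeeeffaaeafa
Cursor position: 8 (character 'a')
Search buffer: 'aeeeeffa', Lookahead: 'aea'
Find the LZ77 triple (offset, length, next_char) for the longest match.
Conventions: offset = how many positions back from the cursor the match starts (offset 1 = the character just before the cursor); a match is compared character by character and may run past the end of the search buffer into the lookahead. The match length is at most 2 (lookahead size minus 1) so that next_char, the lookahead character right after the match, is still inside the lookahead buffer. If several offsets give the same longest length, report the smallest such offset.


Try each offset into the search buffer:
  offset=1 (pos 7, char 'a'): match length 1
  offset=2 (pos 6, char 'f'): match length 0
  offset=3 (pos 5, char 'f'): match length 0
  offset=4 (pos 4, char 'e'): match length 0
  offset=5 (pos 3, char 'e'): match length 0
  offset=6 (pos 2, char 'e'): match length 0
  offset=7 (pos 1, char 'e'): match length 0
  offset=8 (pos 0, char 'a'): match length 2
Longest match has length 2 at offset 8.
next_char = character at position 8 + 2 = 10 -> 'a'

Best match: offset=8, length=2 (matching 'ae' starting at position 0)
LZ77 triple: (8, 2, 'a')


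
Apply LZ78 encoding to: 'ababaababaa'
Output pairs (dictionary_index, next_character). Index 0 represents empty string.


LZ78 encoding steps:
Dictionary: {0: ''}
Step 1: w='' (idx 0), next='a' -> output (0, 'a'), add 'a' as idx 1
Step 2: w='' (idx 0), next='b' -> output (0, 'b'), add 'b' as idx 2
Step 3: w='a' (idx 1), next='b' -> output (1, 'b'), add 'ab' as idx 3
Step 4: w='a' (idx 1), next='a' -> output (1, 'a'), add 'aa' as idx 4
Step 5: w='b' (idx 2), next='a' -> output (2, 'a'), add 'ba' as idx 5
Step 6: w='ba' (idx 5), next='a' -> output (5, 'a'), add 'baa' as idx 6


Encoded: [(0, 'a'), (0, 'b'), (1, 'b'), (1, 'a'), (2, 'a'), (5, 'a')]


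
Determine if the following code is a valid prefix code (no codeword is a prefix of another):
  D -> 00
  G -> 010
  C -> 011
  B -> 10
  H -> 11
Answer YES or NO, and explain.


Checking each pair (does one codeword prefix another?):
  D='00' vs G='010': no prefix
  D='00' vs C='011': no prefix
  D='00' vs B='10': no prefix
  D='00' vs H='11': no prefix
  G='010' vs D='00': no prefix
  G='010' vs C='011': no prefix
  G='010' vs B='10': no prefix
  G='010' vs H='11': no prefix
  C='011' vs D='00': no prefix
  C='011' vs G='010': no prefix
  C='011' vs B='10': no prefix
  C='011' vs H='11': no prefix
  B='10' vs D='00': no prefix
  B='10' vs G='010': no prefix
  B='10' vs C='011': no prefix
  B='10' vs H='11': no prefix
  H='11' vs D='00': no prefix
  H='11' vs G='010': no prefix
  H='11' vs C='011': no prefix
  H='11' vs B='10': no prefix
No violation found over all pairs.

YES -- this is a valid prefix code. No codeword is a prefix of any other codeword.


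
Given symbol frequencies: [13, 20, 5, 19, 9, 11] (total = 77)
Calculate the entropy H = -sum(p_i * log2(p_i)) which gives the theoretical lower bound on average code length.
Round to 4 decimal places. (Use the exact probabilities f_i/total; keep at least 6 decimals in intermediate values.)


Per-symbol terms -p_i * log2(p_i) with p_i = f_i/77:
  p = 13/77 = 0.168831: log2(p) = -2.566347, -p*log2(p) = 0.433279
  p = 20/77 = 0.259740: log2(p) = -1.944858, -p*log2(p) = 0.505158
  p = 5/77 = 0.064935: log2(p) = -3.944858, -p*log2(p) = 0.256160
  p = 19/77 = 0.246753: log2(p) = -2.018859, -p*log2(p) = 0.498160
  p = 9/77 = 0.116883: log2(p) = -3.096862, -p*log2(p) = 0.361971
  p = 11/77 = 0.142857: log2(p) = -2.807355, -p*log2(p) = 0.401051
H = 0.433279 + 0.505158 + 0.256160 + 0.498160 + 0.361971 + 0.401051 = 2.455779

H = 2.4558 bits/symbol


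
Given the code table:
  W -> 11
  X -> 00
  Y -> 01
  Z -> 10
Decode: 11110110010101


Decoding:
11 -> W
11 -> W
01 -> Y
10 -> Z
01 -> Y
01 -> Y
01 -> Y


Result: WWYZYYY


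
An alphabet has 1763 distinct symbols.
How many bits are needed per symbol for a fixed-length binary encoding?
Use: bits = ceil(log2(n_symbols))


log2(1763) = 10.7838
Bracket: 2^10 = 1024 < 1763 <= 2^11 = 2048
So ceil(log2(1763)) = 11

bits = ceil(log2(1763)) = ceil(10.7838) = 11 bits


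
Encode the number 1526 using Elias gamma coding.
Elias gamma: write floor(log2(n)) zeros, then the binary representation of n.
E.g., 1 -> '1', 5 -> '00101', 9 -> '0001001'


num_bits = floor(log2(1526)) + 1 = 11
leading_zeros = num_bits - 1 = 10
binary(1526) = 10111110110

Elias gamma(1526) = '0000000000' + '10111110110' = 000000000010111110110 (21 bits)


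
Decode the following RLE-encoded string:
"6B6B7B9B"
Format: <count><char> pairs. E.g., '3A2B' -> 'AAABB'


Expanding each <count><char> pair:
  6B -> 'BBBBBB'
  6B -> 'BBBBBB'
  7B -> 'BBBBBBB'
  9B -> 'BBBBBBBBB'

Decoded = BBBBBBBBBBBBBBBBBBBBBBBBBBBB


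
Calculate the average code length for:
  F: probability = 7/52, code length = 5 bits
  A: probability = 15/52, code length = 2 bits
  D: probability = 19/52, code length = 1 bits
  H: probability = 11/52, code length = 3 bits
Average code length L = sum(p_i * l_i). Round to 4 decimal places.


Weighted contributions p_i * l_i:
  F: (7/52) * 5 = 35/52
  A: (15/52) * 2 = 30/52
  D: (19/52) * 1 = 19/52
  H: (11/52) * 3 = 33/52
Sum = (35 + 30 + 19 + 33)/52 = 117/52

L = 117/52 = 2.2500 bits/symbol


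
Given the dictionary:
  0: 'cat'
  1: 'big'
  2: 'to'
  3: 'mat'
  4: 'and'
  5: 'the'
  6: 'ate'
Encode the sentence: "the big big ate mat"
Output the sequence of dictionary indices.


Look up each word in the dictionary:
  'the' -> 5
  'big' -> 1
  'big' -> 1
  'ate' -> 6
  'mat' -> 3

Encoded: [5, 1, 1, 6, 3]


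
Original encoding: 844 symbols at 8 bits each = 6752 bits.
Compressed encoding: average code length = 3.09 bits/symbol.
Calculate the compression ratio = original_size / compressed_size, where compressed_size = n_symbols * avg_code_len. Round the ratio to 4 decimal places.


original_size = n_symbols * orig_bits = 844 * 8 = 6752 bits
compressed_size = n_symbols * avg_code_len = 844 * 3.09 = 2607.96 bits
ratio = original_size / compressed_size = 6752 / 2607.96 = 2.589

Compression ratio = 2.589


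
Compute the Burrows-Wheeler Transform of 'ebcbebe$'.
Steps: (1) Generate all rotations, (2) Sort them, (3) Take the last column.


Rotations (sorted):
  0: $ebcbebe -> last char: e
  1: bcbebe$e -> last char: e
  2: be$ebcbe -> last char: e
  3: bebe$ebc -> last char: c
  4: cbebe$eb -> last char: b
  5: e$ebcbeb -> last char: b
  6: ebcbebe$ -> last char: $
  7: ebe$ebcb -> last char: b


BWT = eeecbb$b


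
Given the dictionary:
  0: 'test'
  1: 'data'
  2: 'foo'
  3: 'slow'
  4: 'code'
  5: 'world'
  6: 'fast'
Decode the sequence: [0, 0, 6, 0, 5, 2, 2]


Look up each index in the dictionary:
  0 -> 'test'
  0 -> 'test'
  6 -> 'fast'
  0 -> 'test'
  5 -> 'world'
  2 -> 'foo'
  2 -> 'foo'

Decoded: "test test fast test world foo foo"


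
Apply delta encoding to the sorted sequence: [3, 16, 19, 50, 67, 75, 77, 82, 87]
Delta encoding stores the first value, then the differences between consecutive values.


First value: 3
Deltas:
  16 - 3 = 13
  19 - 16 = 3
  50 - 19 = 31
  67 - 50 = 17
  75 - 67 = 8
  77 - 75 = 2
  82 - 77 = 5
  87 - 82 = 5


Delta encoded: [3, 13, 3, 31, 17, 8, 2, 5, 5]


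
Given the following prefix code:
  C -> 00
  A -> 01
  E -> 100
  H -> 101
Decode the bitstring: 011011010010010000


Decoding step by step:
Bits 01 -> A
Bits 101 -> H
Bits 101 -> H
Bits 00 -> C
Bits 100 -> E
Bits 100 -> E
Bits 00 -> C


Decoded message: AHHCEEC


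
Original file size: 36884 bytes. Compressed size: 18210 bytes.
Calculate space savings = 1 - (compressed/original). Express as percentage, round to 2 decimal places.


ratio = compressed/original = 18210/36884 = 0.49371
savings = 1 - ratio = 1 - 0.49371 = 0.50629
as a percentage: 0.50629 * 100 = 50.63%

Space savings = 1 - 18210/36884 = 50.63%


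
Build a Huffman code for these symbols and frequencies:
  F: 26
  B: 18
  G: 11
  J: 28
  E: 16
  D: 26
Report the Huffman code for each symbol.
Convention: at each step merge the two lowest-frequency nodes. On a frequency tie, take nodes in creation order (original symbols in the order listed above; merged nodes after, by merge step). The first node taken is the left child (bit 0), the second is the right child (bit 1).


Huffman tree construction:
Step 1: Merge G(11) + E(16) = 27
Step 2: Merge B(18) + F(26) = 44
Step 3: Merge D(26) + (G+E)(27) = 53
Step 4: Merge J(28) + (B+F)(44) = 72
Step 5: Merge (D+(G+E))(53) + (J+(B+F))(72) = 125
Read each symbol's code off the tree from the root (left child = 0, right child = 1).

Codes:
  F: 111 (length 3)
  B: 110 (length 3)
  G: 010 (length 3)
  J: 10 (length 2)
  E: 011 (length 3)
  D: 00 (length 2)
Average code length: 321/125 = 2.5680 bits/symbol


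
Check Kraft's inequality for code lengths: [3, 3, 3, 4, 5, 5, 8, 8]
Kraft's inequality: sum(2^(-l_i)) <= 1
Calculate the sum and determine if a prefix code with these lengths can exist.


Sum = 2^(-3) + 2^(-3) + 2^(-3) + 2^(-4) + 2^(-5) + 2^(-5) + 2^(-8) + 2^(-8)
    = 0.125 + 0.125 + 0.125 + 0.0625 + 0.03125 + 0.03125 + 0.00390625 + 0.00390625
    = 130/256 = 0.5078125
Since 0.5078125 <= 1, Kraft's inequality IS satisfied.
A prefix code with these lengths CAN exist.

Kraft sum = 0.5078125. Satisfied.


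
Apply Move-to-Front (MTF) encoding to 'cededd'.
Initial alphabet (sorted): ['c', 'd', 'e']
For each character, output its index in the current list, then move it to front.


MTF encoding:
'c': index 0 in ['c', 'd', 'e'] -> ['c', 'd', 'e']
'e': index 2 in ['c', 'd', 'e'] -> ['e', 'c', 'd']
'd': index 2 in ['e', 'c', 'd'] -> ['d', 'e', 'c']
'e': index 1 in ['d', 'e', 'c'] -> ['e', 'd', 'c']
'd': index 1 in ['e', 'd', 'c'] -> ['d', 'e', 'c']
'd': index 0 in ['d', 'e', 'c'] -> ['d', 'e', 'c']


Output: [0, 2, 2, 1, 1, 0]


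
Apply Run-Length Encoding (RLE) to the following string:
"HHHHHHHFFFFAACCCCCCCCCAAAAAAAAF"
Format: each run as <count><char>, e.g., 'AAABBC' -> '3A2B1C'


Scanning runs left to right:
  i=0: run of 'H' x 7 -> '7H'
  i=7: run of 'F' x 4 -> '4F'
  i=11: run of 'A' x 2 -> '2A'
  i=13: run of 'C' x 9 -> '9C'
  i=22: run of 'A' x 8 -> '8A'
  i=30: run of 'F' x 1 -> '1F'

RLE = 7H4F2A9C8A1F


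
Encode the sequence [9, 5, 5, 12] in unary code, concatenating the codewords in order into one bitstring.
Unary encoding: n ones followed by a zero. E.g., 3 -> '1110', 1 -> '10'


Encode each number as n ones followed by a terminating 0:
  9 -> 1111111110 (10 bits)
  5 -> 111110 (6 bits)
  5 -> 111110 (6 bits)
  12 -> 1111111111110 (13 bits)
Total length = 10 + 6 + 6 + 13 = 35 bits.

Unary([9, 5, 5, 12]) = 11111111101111101111101111111111110 (35 bits)


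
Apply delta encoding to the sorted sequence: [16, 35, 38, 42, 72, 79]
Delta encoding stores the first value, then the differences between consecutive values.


First value: 16
Deltas:
  35 - 16 = 19
  38 - 35 = 3
  42 - 38 = 4
  72 - 42 = 30
  79 - 72 = 7


Delta encoded: [16, 19, 3, 4, 30, 7]


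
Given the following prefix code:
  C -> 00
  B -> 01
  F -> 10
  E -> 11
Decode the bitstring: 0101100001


Decoding step by step:
Bits 01 -> B
Bits 01 -> B
Bits 10 -> F
Bits 00 -> C
Bits 01 -> B


Decoded message: BBFCB


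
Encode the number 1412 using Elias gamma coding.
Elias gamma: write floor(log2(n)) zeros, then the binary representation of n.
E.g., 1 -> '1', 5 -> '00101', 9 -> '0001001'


num_bits = floor(log2(1412)) + 1 = 11
leading_zeros = num_bits - 1 = 10
binary(1412) = 10110000100

Elias gamma(1412) = '0000000000' + '10110000100' = 000000000010110000100 (21 bits)


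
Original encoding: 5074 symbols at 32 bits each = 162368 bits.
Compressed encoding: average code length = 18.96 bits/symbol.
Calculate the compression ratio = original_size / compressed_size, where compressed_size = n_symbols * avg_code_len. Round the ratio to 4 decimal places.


original_size = n_symbols * orig_bits = 5074 * 32 = 162368 bits
compressed_size = n_symbols * avg_code_len = 5074 * 18.96 = 96203.04 bits
ratio = original_size / compressed_size = 162368 / 96203.04 = 1.6878

Compression ratio = 1.6878


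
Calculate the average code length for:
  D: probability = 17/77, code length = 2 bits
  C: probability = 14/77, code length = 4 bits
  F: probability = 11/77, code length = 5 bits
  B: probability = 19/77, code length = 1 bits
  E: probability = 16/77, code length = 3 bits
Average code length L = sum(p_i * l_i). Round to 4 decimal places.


Weighted contributions p_i * l_i:
  D: (17/77) * 2 = 34/77
  C: (14/77) * 4 = 56/77
  F: (11/77) * 5 = 55/77
  B: (19/77) * 1 = 19/77
  E: (16/77) * 3 = 48/77
Sum = (34 + 56 + 55 + 19 + 48)/77 = 212/77

L = 212/77 = 2.7532 bits/symbol


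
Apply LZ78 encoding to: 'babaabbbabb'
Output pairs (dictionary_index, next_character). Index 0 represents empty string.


LZ78 encoding steps:
Dictionary: {0: ''}
Step 1: w='' (idx 0), next='b' -> output (0, 'b'), add 'b' as idx 1
Step 2: w='' (idx 0), next='a' -> output (0, 'a'), add 'a' as idx 2
Step 3: w='b' (idx 1), next='a' -> output (1, 'a'), add 'ba' as idx 3
Step 4: w='a' (idx 2), next='b' -> output (2, 'b'), add 'ab' as idx 4
Step 5: w='b' (idx 1), next='b' -> output (1, 'b'), add 'bb' as idx 5
Step 6: w='ab' (idx 4), next='b' -> output (4, 'b'), add 'abb' as idx 6


Encoded: [(0, 'b'), (0, 'a'), (1, 'a'), (2, 'b'), (1, 'b'), (4, 'b')]


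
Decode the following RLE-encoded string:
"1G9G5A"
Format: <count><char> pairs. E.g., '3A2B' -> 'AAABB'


Expanding each <count><char> pair:
  1G -> 'G'
  9G -> 'GGGGGGGGG'
  5A -> 'AAAAA'

Decoded = GGGGGGGGGGAAAAA


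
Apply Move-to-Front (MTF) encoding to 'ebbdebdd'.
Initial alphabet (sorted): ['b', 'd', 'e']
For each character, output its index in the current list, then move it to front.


MTF encoding:
'e': index 2 in ['b', 'd', 'e'] -> ['e', 'b', 'd']
'b': index 1 in ['e', 'b', 'd'] -> ['b', 'e', 'd']
'b': index 0 in ['b', 'e', 'd'] -> ['b', 'e', 'd']
'd': index 2 in ['b', 'e', 'd'] -> ['d', 'b', 'e']
'e': index 2 in ['d', 'b', 'e'] -> ['e', 'd', 'b']
'b': index 2 in ['e', 'd', 'b'] -> ['b', 'e', 'd']
'd': index 2 in ['b', 'e', 'd'] -> ['d', 'b', 'e']
'd': index 0 in ['d', 'b', 'e'] -> ['d', 'b', 'e']


Output: [2, 1, 0, 2, 2, 2, 2, 0]


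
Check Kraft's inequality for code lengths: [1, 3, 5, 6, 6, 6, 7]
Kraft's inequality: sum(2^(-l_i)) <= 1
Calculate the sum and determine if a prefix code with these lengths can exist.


Sum = 2^(-1) + 2^(-3) + 2^(-5) + 2^(-6) + 2^(-6) + 2^(-6) + 2^(-7)
    = 0.5 + 0.125 + 0.03125 + 0.015625 + 0.015625 + 0.015625 + 0.0078125
    = 91/128 = 0.7109375
Since 0.7109375 <= 1, Kraft's inequality IS satisfied.
A prefix code with these lengths CAN exist.

Kraft sum = 0.7109375. Satisfied.


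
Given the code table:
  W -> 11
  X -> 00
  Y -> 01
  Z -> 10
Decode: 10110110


Decoding:
10 -> Z
11 -> W
01 -> Y
10 -> Z


Result: ZWYZ


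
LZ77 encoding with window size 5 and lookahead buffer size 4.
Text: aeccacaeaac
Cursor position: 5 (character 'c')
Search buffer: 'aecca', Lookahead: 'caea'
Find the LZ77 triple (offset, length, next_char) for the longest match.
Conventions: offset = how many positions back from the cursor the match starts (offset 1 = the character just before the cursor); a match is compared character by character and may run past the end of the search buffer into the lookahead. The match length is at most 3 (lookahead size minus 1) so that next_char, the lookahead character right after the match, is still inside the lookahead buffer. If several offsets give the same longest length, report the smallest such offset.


Try each offset into the search buffer:
  offset=1 (pos 4, char 'a'): match length 0
  offset=2 (pos 3, char 'c'): match length 2
  offset=3 (pos 2, char 'c'): match length 1
  offset=4 (pos 1, char 'e'): match length 0
  offset=5 (pos 0, char 'a'): match length 0
Longest match has length 2 at offset 2.
next_char = character at position 5 + 2 = 7 -> 'e'

Best match: offset=2, length=2 (matching 'ca' starting at position 3)
LZ77 triple: (2, 2, 'e')


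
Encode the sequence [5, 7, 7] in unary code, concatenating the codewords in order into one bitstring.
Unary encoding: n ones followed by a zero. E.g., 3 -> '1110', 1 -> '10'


Encode each number as n ones followed by a terminating 0:
  5 -> 111110 (6 bits)
  7 -> 11111110 (8 bits)
  7 -> 11111110 (8 bits)
Total length = 6 + 8 + 8 = 22 bits.

Unary([5, 7, 7]) = 1111101111111011111110 (22 bits)


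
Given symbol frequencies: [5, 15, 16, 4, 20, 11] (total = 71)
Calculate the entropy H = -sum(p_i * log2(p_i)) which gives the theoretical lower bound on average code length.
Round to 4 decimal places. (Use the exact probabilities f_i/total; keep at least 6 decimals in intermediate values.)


Per-symbol terms -p_i * log2(p_i) with p_i = f_i/71:
  p = 5/71 = 0.070423: log2(p) = -3.827819, -p*log2(p) = 0.269565
  p = 15/71 = 0.211268: log2(p) = -2.242857, -p*log2(p) = 0.473843
  p = 16/71 = 0.225352: log2(p) = -2.149747, -p*log2(p) = 0.484450
  p = 4/71 = 0.056338: log2(p) = -4.149747, -p*log2(p) = 0.233789
  p = 20/71 = 0.281690: log2(p) = -1.827819, -p*log2(p) = 0.514879
  p = 11/71 = 0.154930: log2(p) = -2.690316, -p*log2(p) = 0.416809
H = 0.269565 + 0.473843 + 0.484450 + 0.233789 + 0.514879 + 0.416809 = 2.393335

H = 2.3933 bits/symbol


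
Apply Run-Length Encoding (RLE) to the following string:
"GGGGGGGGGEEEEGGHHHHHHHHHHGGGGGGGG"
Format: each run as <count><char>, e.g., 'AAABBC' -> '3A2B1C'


Scanning runs left to right:
  i=0: run of 'G' x 9 -> '9G'
  i=9: run of 'E' x 4 -> '4E'
  i=13: run of 'G' x 2 -> '2G'
  i=15: run of 'H' x 10 -> '10H'
  i=25: run of 'G' x 8 -> '8G'

RLE = 9G4E2G10H8G


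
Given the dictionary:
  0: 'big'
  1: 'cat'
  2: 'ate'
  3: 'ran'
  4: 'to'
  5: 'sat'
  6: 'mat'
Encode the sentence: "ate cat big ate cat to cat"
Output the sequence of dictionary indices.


Look up each word in the dictionary:
  'ate' -> 2
  'cat' -> 1
  'big' -> 0
  'ate' -> 2
  'cat' -> 1
  'to' -> 4
  'cat' -> 1

Encoded: [2, 1, 0, 2, 1, 4, 1]


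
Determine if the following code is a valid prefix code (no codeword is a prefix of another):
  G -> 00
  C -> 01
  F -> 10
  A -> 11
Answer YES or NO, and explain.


Checking each pair (does one codeword prefix another?):
  G='00' vs C='01': no prefix
  G='00' vs F='10': no prefix
  G='00' vs A='11': no prefix
  C='01' vs G='00': no prefix
  C='01' vs F='10': no prefix
  C='01' vs A='11': no prefix
  F='10' vs G='00': no prefix
  F='10' vs C='01': no prefix
  F='10' vs A='11': no prefix
  A='11' vs G='00': no prefix
  A='11' vs C='01': no prefix
  A='11' vs F='10': no prefix
No violation found over all pairs.

YES -- this is a valid prefix code. No codeword is a prefix of any other codeword.


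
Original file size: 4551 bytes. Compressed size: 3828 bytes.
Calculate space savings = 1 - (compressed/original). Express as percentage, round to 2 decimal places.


ratio = compressed/original = 3828/4551 = 0.841134
savings = 1 - ratio = 1 - 0.841134 = 0.158866
as a percentage: 0.158866 * 100 = 15.89%

Space savings = 1 - 3828/4551 = 15.89%


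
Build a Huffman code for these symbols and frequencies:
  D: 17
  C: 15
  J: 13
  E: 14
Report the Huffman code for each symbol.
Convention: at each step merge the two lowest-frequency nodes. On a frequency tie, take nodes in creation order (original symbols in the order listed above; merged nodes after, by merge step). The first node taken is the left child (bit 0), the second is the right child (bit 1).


Huffman tree construction:
Step 1: Merge J(13) + E(14) = 27
Step 2: Merge C(15) + D(17) = 32
Step 3: Merge (J+E)(27) + (C+D)(32) = 59
Read each symbol's code off the tree from the root (left child = 0, right child = 1).

Codes:
  D: 11 (length 2)
  C: 10 (length 2)
  J: 00 (length 2)
  E: 01 (length 2)
Average code length: 118/59 = 2.0000 bits/symbol


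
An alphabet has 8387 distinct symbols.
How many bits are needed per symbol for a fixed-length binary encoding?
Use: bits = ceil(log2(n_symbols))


log2(8387) = 13.0339
Bracket: 2^13 = 8192 < 8387 <= 2^14 = 16384
So ceil(log2(8387)) = 14

bits = ceil(log2(8387)) = ceil(13.0339) = 14 bits


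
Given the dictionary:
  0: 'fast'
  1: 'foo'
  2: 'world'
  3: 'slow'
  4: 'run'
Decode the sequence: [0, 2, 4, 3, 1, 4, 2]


Look up each index in the dictionary:
  0 -> 'fast'
  2 -> 'world'
  4 -> 'run'
  3 -> 'slow'
  1 -> 'foo'
  4 -> 'run'
  2 -> 'world'

Decoded: "fast world run slow foo run world"


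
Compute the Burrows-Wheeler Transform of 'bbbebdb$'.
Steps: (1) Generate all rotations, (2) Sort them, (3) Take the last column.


Rotations (sorted):
  0: $bbbebdb -> last char: b
  1: b$bbbebd -> last char: d
  2: bbbebdb$ -> last char: $
  3: bbebdb$b -> last char: b
  4: bdb$bbbe -> last char: e
  5: bebdb$bb -> last char: b
  6: db$bbbeb -> last char: b
  7: ebdb$bbb -> last char: b


BWT = bd$bebbb


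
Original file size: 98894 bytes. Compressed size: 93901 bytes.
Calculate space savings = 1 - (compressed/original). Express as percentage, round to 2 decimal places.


ratio = compressed/original = 93901/98894 = 0.949512
savings = 1 - ratio = 1 - 0.949512 = 0.050488
as a percentage: 0.050488 * 100 = 5.05%

Space savings = 1 - 93901/98894 = 5.05%


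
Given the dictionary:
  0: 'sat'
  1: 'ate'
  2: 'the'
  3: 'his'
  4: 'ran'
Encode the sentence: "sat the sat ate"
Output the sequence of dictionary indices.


Look up each word in the dictionary:
  'sat' -> 0
  'the' -> 2
  'sat' -> 0
  'ate' -> 1

Encoded: [0, 2, 0, 1]
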